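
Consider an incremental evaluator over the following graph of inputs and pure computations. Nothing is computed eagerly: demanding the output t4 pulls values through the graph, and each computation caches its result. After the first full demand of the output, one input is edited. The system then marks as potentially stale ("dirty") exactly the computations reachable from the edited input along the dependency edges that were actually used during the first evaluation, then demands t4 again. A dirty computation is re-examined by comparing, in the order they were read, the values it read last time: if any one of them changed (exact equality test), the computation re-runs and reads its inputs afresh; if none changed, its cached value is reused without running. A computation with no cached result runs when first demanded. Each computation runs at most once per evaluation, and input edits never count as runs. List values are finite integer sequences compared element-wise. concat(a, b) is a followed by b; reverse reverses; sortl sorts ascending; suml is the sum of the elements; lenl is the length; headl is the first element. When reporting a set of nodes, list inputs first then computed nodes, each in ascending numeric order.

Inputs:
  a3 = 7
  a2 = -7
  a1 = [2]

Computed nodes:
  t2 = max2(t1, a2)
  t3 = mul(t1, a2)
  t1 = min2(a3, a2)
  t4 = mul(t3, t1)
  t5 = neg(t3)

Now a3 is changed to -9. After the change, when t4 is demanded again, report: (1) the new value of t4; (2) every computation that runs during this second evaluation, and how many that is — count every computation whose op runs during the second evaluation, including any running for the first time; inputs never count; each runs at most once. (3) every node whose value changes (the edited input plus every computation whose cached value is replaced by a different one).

Initial pass — values computed on the first demand:
  t1 = min2(7, -7) = -7
  t3 = mul(-7, -7) = 49
  t4 = mul(49, -7) = -343

Second demand — change propagation:
  t1: re-runs because a3 7->-9; new result -9.
  t3: re-runs because t1 -7->-9; new result 63.
  t4: re-runs because t3 49->63; t1 -7->-9; new result -567.

t4 now evaluates to -567.
Run set: t1, t3, t4 (3 run).
Changed values: a3, t1, t3, t4.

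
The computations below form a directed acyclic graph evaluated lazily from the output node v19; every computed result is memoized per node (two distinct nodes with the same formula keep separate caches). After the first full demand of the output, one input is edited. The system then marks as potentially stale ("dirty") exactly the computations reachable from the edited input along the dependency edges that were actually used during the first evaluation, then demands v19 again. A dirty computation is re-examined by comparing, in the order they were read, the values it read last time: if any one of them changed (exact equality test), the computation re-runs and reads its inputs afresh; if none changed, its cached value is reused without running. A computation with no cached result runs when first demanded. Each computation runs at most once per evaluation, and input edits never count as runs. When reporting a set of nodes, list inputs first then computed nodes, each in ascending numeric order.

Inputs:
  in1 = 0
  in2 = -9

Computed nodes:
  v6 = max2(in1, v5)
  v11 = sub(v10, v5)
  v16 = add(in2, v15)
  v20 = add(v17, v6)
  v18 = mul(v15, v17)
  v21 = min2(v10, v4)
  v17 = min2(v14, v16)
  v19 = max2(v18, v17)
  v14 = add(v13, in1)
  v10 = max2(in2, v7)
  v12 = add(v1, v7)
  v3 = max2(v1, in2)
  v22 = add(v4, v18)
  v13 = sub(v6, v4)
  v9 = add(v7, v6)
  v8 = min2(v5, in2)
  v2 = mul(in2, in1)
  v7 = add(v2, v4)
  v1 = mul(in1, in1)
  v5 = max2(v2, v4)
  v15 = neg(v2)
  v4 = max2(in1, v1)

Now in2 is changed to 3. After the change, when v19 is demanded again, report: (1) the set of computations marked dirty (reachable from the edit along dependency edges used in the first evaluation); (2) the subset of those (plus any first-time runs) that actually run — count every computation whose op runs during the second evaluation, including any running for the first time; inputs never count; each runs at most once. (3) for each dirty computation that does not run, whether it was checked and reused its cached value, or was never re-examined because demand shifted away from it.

The edit dirties: v2, v5, v6, v13, v14, v15, v16, v17, v18, v19.
5 computations run: v2, v16, v17, v18, v19.
Cache hits after checking: v5, v6, v13, v14, v15.
Note where the cutoff bites: v5 is checked, finds nothing changed, and keeps its cache.

First demand of the output computes:
  v1 = mul(0, 0) = 0
  v2 = mul(-9, 0) = 0
  v4 = max2(0, 0) = 0
  v5 = max2(0, 0) = 0
  v6 = max2(0, 0) = 0
  v13 = sub(0, 0) = 0
  v14 = add(0, 0) = 0
  v15 = neg(0) = 0
  v16 = add(-9, 0) = -9
  v17 = min2(0, -9) = -9
  v18 = mul(0, -9) = 0
  v19 = max2(0, -9) = 0

After the edit, cleaning proceeds:
  v2: a read changed (in2 -9->3) — executes, giving 0 — identical to its old value.
  v5: dirty, but its reads are unchanged (v2 unchanged, v4 unchanged); cached 0 stands.
  v6: dirty, but its reads are unchanged (in1 unchanged, v5 unchanged); cached 0 stands.
  v13: dirty, but its reads are unchanged (v6 unchanged, v4 unchanged); cached 0 stands.
  v14: dirty, but its reads are unchanged (v13 unchanged, in1 unchanged); cached 0 stands.
  v15: dirty, but its reads are unchanged (v2 unchanged); cached 0 stands.
  v16: a read changed (in2 -9->3) — executes, giving 3.
  v17: a read changed (v16 -9->3) — executes, giving 0.
  v18: a read changed (v17 -9->0) — executes, giving 0 — identical to its old value.
  v19: a read changed (v17 -9->0) — executes, giving 0 — identical to its old value.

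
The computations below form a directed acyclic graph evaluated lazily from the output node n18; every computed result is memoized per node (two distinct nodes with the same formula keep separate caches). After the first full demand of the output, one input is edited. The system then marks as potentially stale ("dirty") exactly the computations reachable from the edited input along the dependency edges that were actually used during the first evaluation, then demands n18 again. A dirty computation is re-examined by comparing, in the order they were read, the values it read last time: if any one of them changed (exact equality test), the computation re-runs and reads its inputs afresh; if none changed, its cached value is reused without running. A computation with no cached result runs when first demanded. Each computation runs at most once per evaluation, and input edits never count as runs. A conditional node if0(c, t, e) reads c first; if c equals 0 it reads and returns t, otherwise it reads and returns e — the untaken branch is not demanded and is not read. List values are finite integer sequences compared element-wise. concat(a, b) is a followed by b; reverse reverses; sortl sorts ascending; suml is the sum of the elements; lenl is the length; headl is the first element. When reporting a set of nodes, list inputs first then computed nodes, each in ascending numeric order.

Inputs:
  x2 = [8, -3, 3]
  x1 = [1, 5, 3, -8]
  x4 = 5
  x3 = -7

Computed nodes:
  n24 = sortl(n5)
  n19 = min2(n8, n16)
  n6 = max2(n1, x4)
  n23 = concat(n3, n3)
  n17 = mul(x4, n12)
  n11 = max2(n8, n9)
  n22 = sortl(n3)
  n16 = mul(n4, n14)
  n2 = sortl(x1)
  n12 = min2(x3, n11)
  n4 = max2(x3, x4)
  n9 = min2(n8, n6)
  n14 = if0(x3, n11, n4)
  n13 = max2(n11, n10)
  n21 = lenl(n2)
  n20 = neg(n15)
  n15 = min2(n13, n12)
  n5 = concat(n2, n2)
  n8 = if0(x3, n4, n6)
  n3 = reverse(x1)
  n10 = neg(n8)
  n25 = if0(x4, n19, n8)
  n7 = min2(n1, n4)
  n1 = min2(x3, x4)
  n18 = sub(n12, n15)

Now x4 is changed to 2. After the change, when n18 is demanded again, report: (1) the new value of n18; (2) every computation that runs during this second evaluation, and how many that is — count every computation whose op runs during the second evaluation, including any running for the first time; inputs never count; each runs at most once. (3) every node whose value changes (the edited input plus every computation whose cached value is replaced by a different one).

Demanding n18 again yields 0.
9 computations run: n1, n6, n8, n9, n10, n11, n12, n13, n15.
The nodes whose values change: x4, n6, n8, n9, n10, n11, n13.
Note where the cutoff bites: n18 is checked, finds nothing changed, and keeps its cache.

First demand of the output computes:
  n1 = min2(-7, 5) = -7
  n6 = max2(-7, 5) = 5
  n8 = if0(x3=-7 -> else branch n6) = 5
  n9 = min2(5, 5) = 5
  n10 = neg(5) = -5
  n11 = max2(5, 5) = 5
  n12 = min2(-7, 5) = -7
  n13 = max2(5, -5) = 5
  n15 = min2(5, -7) = -7
  n18 = sub(-7, -7) = 0

After the edit, cleaning proceeds:
  n1: a read changed (x4 5->2) — executes, giving -7 — identical to its old value.
  n6: a read changed (x4 5->2) — executes, giving 2.
  n8: a read changed (n6 5->2) — executes, giving 2.
  n9: a read changed (n8 5->2; n6 5->2) — executes, giving 2.
  n10: a read changed (n8 5->2) — executes, giving -2.
  n11: a read changed (n8 5->2; n9 5->2) — executes, giving 2.
  n12: a read changed (n11 5->2) — executes, giving -7 — identical to its old value.
  n13: a read changed (n11 5->2; n10 -5->-2) — executes, giving 2.
  n15: a read changed (n13 5->2) — executes, giving -7 — identical to its old value.
  n18: dirty, but its reads are unchanged (n12 unchanged, n15 unchanged); cached 0 stands.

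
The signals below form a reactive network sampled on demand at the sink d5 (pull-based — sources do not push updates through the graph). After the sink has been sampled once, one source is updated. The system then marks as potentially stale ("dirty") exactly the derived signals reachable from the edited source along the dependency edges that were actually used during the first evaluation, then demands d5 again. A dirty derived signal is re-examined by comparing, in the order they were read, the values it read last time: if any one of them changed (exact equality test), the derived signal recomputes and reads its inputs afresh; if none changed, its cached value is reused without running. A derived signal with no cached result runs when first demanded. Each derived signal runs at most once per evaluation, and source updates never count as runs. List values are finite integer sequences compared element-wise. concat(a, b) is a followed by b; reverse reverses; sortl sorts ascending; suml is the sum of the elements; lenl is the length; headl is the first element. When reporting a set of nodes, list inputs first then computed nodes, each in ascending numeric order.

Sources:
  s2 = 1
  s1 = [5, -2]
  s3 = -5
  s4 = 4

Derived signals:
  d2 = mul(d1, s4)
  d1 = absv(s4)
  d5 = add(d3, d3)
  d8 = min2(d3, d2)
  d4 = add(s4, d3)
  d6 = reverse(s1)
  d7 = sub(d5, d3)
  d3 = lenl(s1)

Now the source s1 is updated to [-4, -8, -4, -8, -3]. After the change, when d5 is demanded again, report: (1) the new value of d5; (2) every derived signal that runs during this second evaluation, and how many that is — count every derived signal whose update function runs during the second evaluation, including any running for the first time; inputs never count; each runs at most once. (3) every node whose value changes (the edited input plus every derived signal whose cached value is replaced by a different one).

d5 now evaluates to 10.
Run set: d3, d5 (2 run).
Changed values: s1, d3, d5.

Initial pass — values computed on the first demand:
  d3 = lenl([5, -2]) = 2
  d5 = add(2, 2) = 4

Second demand — change propagation:
  d3: re-runs because s1 [5, -2]->[-4, -8, -4, -8, -3]; new result 5.
  d5: re-runs because d3 2->5; d3 2->5; new result 10.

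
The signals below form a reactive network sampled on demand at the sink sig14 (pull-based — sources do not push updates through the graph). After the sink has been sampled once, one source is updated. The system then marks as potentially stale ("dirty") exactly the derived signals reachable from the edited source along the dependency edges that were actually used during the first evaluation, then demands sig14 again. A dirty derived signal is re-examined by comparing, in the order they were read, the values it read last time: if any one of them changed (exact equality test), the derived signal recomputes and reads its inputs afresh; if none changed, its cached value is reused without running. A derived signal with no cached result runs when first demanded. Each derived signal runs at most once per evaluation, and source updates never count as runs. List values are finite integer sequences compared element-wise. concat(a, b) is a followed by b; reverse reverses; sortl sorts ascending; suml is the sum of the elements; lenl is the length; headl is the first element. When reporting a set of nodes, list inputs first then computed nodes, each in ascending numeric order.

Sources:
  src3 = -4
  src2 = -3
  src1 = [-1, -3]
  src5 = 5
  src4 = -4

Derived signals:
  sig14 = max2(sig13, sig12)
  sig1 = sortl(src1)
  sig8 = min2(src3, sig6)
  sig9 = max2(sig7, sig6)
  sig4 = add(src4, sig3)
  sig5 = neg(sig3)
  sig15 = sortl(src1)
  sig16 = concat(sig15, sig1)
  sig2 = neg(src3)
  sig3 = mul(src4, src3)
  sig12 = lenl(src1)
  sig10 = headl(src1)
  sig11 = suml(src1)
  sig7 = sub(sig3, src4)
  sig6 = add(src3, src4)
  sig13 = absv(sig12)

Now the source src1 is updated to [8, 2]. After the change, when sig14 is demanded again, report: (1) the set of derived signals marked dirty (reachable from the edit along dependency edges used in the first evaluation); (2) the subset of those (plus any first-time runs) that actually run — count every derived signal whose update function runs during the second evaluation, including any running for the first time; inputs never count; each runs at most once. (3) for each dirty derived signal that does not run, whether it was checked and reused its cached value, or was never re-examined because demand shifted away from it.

Dirty set: sig12, sig13, sig14.
Run set: sig12 (1 run).
Re-examined without running (cache reused): sig13, sig14.
The important point: sig12 recomputes to an identical value, and the output ends up unchanged.

Initial pass — values computed on the first demand:
  sig12 = lenl([-1, -3]) = 2
  sig13 = absv(2) = 2
  sig14 = max2(2, 2) = 2

Second demand — change propagation:
  sig12: re-runs because src1 [-1, -3]->[8, 2]; new result 2 (unchanged).
  sig13: re-examined; everything it read last time is the same (sig12 unchanged) — cache 2 kept, no run.
  sig14: re-examined; everything it read last time is the same (sig13 unchanged, sig12 unchanged) — cache 2 kept, no run.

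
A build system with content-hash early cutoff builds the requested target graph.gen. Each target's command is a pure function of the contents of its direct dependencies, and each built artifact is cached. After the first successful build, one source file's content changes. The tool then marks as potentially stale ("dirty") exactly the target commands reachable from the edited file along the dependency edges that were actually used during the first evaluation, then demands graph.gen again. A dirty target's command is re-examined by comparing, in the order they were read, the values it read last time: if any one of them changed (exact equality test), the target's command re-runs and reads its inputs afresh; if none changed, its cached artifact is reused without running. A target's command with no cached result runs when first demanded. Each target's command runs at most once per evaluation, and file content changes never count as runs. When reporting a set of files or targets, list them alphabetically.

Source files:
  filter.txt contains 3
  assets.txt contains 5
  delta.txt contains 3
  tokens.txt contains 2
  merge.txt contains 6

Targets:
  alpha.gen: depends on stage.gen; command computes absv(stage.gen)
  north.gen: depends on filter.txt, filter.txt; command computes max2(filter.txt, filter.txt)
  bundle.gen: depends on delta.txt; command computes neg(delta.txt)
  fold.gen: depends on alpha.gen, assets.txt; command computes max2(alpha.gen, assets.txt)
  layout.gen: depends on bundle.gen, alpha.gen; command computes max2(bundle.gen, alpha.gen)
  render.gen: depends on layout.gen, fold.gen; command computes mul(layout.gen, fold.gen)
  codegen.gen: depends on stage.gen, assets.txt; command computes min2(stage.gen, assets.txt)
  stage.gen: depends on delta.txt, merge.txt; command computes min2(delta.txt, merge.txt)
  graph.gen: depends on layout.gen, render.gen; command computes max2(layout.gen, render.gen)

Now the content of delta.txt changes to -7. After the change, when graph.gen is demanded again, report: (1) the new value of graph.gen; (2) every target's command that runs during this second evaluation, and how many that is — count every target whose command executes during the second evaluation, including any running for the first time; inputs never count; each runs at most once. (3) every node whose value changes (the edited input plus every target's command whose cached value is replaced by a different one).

First evaluation (everything demanded from the output):
  bundle.gen = neg(3) = -3
  stage.gen = min2(3, 6) = 3
  alpha.gen = absv(3) = 3
  fold.gen = max2(3, 5) = 5
  layout.gen = max2(-3, 3) = 3
  render.gen = mul(3, 5) = 15
  graph.gen = max2(3, 15) = 15

Propagation after the edit:
  bundle.gen: runs — delta.txt 3->-7; result 7.
  stage.gen: runs — delta.txt 3->-7; result -7.
  alpha.gen: runs — stage.gen 3->-7; result 7.
  fold.gen: runs — alpha.gen 3->7; result 7.
  layout.gen: runs — bundle.gen -3->7; alpha.gen 3->7; result 7.
  render.gen: runs — layout.gen 3->7; fold.gen 5->7; result 49.
  graph.gen: runs — layout.gen 3->7; render.gen 15->49; result 49.

New value of graph.gen: 49.
Target commands that run: alpha.gen, bundle.gen, fold.gen, graph.gen, layout.gen, render.gen, stage.gen — 7 in total.
Values that change: alpha.gen, bundle.gen, delta.txt, fold.gen, graph.gen, layout.gen, render.gen, stage.gen.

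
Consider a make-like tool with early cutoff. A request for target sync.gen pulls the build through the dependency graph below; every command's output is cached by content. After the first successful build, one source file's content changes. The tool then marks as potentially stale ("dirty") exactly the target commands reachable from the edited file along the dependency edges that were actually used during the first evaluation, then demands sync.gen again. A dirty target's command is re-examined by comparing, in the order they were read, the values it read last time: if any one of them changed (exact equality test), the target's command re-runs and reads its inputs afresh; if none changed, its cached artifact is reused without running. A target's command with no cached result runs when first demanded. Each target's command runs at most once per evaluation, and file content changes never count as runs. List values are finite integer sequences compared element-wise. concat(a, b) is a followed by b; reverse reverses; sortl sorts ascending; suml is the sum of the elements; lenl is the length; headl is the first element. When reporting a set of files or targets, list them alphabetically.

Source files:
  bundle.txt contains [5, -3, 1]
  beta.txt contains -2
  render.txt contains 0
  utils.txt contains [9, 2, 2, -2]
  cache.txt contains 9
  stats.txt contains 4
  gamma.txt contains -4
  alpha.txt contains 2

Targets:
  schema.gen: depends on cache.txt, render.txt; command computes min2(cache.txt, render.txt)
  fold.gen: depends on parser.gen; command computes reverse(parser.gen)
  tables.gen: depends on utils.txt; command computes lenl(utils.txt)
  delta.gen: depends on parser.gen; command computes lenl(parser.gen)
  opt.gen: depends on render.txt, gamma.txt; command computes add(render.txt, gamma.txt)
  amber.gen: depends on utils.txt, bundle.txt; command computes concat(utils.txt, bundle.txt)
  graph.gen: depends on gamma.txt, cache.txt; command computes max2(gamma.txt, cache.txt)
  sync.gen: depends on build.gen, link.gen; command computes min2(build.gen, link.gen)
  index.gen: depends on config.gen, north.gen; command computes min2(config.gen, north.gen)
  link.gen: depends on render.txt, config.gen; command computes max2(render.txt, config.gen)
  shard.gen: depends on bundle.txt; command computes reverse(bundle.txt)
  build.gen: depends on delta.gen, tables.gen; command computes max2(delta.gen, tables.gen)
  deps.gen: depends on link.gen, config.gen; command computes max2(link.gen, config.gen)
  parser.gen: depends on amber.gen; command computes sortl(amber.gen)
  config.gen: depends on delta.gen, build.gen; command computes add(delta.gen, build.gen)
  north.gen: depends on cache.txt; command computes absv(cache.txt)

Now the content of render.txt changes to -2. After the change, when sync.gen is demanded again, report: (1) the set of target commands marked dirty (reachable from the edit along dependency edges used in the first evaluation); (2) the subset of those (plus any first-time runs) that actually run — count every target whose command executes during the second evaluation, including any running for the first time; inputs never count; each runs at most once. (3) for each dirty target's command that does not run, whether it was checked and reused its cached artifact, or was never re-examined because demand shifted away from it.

First demand of the output computes:
  amber.gen = concat([9, 2, 2, -2], [5, -3, 1]) = [9, 2, 2, -2, 5, -3, 1]
  parser.gen = sortl([9, 2, 2, -2, 5, -3, 1]) = [-3, -2, 1, 2, 2, 5, 9]
  delta.gen = lenl([-3, -2, 1, 2, 2, 5, 9]) = 7
  tables.gen = lenl([9, 2, 2, -2]) = 4
  build.gen = max2(7, 4) = 7
  config.gen = add(7, 7) = 14
  link.gen = max2(0, 14) = 14
  sync.gen = min2(7, 14) = 7

After the edit, cleaning proceeds:
  link.gen: a read changed (render.txt 0->-2) — executes, giving 14 — identical to its old value.
  sync.gen: dirty, but its reads are unchanged (build.gen unchanged, link.gen unchanged); cached 7 stands.

Note the absorption at link.gen: it re-runs yet its value is the same, leaving the output's value untouched.

The edit dirties: link.gen, sync.gen.
1 target commands run: link.gen.
Cache hits after checking: sync.gen.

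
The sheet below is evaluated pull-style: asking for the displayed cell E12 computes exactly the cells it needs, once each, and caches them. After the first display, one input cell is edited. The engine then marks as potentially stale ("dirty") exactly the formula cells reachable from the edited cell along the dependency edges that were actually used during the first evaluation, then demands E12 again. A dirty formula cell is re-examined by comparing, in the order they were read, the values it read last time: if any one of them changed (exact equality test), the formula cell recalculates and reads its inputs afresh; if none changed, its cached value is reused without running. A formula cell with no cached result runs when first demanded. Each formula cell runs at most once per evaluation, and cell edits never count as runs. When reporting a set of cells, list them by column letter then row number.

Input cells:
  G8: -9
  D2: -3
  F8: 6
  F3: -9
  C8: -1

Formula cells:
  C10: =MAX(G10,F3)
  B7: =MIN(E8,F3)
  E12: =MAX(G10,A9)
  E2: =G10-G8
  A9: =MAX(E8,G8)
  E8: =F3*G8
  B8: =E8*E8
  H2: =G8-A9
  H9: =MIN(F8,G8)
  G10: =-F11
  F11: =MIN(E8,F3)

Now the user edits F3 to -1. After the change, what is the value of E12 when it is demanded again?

First demand of the output computes:
  E8 = -9 * -9 = 81
  A9 = MAX(81, -9) = 81
  F11 = MIN(81, -9) = -9
  G10 = -(-9) = 9
  E12 = MAX(9, 81) = 81

After the edit, cleaning proceeds:
  E8: a read changed (F3 -9->-1) — executes, giving 9.
  A9: a read changed (E8 81->9) — executes, giving 9.
  F11: a read changed (E8 81->9; F3 -9->-1) — executes, giving -1.
  G10: a read changed (F11 -9->-1) — executes, giving 1.
  E12: a read changed (G10 9->1; A9 81->9) — executes, giving 9.

Demanding E12 again yields 9.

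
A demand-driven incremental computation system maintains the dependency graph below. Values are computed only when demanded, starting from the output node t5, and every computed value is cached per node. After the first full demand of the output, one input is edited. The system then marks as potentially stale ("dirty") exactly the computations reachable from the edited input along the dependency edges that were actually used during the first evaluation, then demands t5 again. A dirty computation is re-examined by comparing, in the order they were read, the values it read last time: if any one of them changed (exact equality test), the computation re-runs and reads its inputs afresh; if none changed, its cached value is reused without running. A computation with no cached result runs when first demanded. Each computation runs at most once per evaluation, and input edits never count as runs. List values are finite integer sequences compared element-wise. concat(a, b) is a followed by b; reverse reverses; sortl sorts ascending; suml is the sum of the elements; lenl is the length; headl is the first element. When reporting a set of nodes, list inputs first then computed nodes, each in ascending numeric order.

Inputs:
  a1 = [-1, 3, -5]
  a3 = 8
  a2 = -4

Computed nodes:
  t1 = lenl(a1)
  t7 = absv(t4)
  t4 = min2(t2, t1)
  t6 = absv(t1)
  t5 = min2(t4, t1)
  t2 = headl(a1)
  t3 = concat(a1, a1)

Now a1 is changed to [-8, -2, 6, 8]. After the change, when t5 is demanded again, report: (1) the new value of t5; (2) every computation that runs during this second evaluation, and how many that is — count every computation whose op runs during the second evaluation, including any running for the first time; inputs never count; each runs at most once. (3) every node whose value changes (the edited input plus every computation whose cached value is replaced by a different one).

First evaluation (everything demanded from the output):
  t1 = lenl([-1, 3, -5]) = 3
  t2 = headl([-1, 3, -5]) = -1
  t4 = min2(-1, 3) = -1
  t5 = min2(-1, 3) = -1

Propagation after the edit:
  t1: runs — a1 [-1, 3, -5]->[-8, -2, 6, 8]; result 4.
  t2: runs — a1 [-1, 3, -5]->[-8, -2, 6, 8]; result -8.
  t4: runs — t2 -1->-8; t1 3->4; result -8.
  t5: runs — t4 -1->-8; t1 3->4; result -8.

New value of t5: -8.
Computations that run: t1, t2, t4, t5 — 4 in total.
Values that change: a1, t1, t2, t4, t5.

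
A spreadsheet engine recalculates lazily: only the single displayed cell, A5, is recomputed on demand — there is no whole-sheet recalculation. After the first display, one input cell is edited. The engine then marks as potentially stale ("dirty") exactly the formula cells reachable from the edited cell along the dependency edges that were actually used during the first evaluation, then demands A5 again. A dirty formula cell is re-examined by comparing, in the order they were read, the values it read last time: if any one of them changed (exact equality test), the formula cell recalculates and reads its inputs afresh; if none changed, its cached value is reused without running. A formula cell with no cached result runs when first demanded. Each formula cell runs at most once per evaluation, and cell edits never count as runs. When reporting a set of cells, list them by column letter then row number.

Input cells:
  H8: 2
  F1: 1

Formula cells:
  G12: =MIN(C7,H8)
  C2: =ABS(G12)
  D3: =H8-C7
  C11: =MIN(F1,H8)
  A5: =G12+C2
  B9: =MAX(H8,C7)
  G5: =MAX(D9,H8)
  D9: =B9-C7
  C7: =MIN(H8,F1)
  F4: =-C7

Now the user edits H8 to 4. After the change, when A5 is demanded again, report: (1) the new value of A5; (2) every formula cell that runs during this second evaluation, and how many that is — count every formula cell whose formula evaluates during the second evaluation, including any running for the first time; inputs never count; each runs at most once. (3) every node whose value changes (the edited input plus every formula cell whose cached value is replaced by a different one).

New value of A5: 2.
Formula cells that run: C7, G12 — 2 in total.
Values that change: H8.
Key observation: the cutoff stops propagation at C2 — its inputs' values are unchanged, so it reuses its cache.

First evaluation (everything demanded from the output):
  C7 = MIN(2, 1) = 1
  G12 = MIN(1, 2) = 1
  C2 = ABS(1) = 1
  A5 = 1 + 1 = 2

Propagation after the edit:
  C7: runs — H8 2->4; result 1 (same value as before).
  G12: runs — H8 2->4; result 1 (same value as before).
  C2: checked — values it read are unchanged (G12 unchanged); reused cached 1 without running.
  A5: checked — values it read are unchanged (G12 unchanged, C2 unchanged); reused cached 2 without running.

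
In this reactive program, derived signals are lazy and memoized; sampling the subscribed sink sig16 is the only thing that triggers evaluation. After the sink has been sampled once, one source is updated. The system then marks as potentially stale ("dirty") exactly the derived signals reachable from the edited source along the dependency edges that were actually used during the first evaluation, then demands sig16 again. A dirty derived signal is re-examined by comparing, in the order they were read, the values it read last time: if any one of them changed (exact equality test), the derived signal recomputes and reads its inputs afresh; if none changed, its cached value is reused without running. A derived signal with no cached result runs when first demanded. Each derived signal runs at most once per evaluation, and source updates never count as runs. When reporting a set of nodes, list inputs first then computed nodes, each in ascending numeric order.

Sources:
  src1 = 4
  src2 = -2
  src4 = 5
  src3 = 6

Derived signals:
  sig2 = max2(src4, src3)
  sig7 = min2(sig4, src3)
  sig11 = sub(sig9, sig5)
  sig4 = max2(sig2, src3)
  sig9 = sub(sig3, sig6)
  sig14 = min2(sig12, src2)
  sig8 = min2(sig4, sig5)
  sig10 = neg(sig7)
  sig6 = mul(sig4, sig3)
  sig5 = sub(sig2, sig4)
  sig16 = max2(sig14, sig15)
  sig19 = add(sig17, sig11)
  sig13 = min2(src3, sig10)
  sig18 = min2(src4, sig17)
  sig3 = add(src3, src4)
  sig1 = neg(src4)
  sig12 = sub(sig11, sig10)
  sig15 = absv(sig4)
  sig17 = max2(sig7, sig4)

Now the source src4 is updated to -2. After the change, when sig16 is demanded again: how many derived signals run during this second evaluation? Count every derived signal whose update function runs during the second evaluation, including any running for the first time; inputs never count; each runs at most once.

First demand of the output computes:
  sig2 = max2(5, 6) = 6
  sig3 = add(6, 5) = 11
  sig4 = max2(6, 6) = 6
  sig5 = sub(6, 6) = 0
  sig6 = mul(6, 11) = 66
  sig7 = min2(6, 6) = 6
  sig9 = sub(11, 66) = -55
  sig10 = neg(6) = -6
  sig11 = sub(-55, 0) = -55
  sig12 = sub(-55, -6) = -49
  sig14 = min2(-49, -2) = -49
  sig15 = absv(6) = 6
  sig16 = max2(-49, 6) = 6

After the edit, cleaning proceeds:
  sig2: a read changed (src4 5->-2) — executes, giving 6 — identical to its old value.
  sig3: a read changed (src4 5->-2) — executes, giving 4.
  sig4: dirty, but its reads are unchanged (sig2 unchanged, src3 unchanged); cached 6 stands.
  sig5: dirty, but its reads are unchanged (sig2 unchanged, sig4 unchanged); cached 0 stands.
  sig6: a read changed (sig3 11->4) — executes, giving 24.
  sig7: dirty, but its reads are unchanged (sig4 unchanged, src3 unchanged); cached 6 stands.
  sig9: a read changed (sig3 11->4; sig6 66->24) — executes, giving -20.
  sig10: dirty, but its reads are unchanged (sig7 unchanged); cached -6 stands.
  sig11: a read changed (sig9 -55->-20) — executes, giving -20.
  sig12: a read changed (sig11 -55->-20) — executes, giving -14.
  sig14: a read changed (sig12 -49->-14) — executes, giving -14.
  sig15: dirty, but its reads are unchanged (sig4 unchanged); cached 6 stands.
  sig16: a read changed (sig14 -49->-14) — executes, giving 6 — identical to its old value.

Note where the cutoff bites: sig4 is checked, finds nothing changed, and keeps its cache.

8 derived signals run: sig2, sig3, sig6, sig9, sig11, sig12, sig14, sig16.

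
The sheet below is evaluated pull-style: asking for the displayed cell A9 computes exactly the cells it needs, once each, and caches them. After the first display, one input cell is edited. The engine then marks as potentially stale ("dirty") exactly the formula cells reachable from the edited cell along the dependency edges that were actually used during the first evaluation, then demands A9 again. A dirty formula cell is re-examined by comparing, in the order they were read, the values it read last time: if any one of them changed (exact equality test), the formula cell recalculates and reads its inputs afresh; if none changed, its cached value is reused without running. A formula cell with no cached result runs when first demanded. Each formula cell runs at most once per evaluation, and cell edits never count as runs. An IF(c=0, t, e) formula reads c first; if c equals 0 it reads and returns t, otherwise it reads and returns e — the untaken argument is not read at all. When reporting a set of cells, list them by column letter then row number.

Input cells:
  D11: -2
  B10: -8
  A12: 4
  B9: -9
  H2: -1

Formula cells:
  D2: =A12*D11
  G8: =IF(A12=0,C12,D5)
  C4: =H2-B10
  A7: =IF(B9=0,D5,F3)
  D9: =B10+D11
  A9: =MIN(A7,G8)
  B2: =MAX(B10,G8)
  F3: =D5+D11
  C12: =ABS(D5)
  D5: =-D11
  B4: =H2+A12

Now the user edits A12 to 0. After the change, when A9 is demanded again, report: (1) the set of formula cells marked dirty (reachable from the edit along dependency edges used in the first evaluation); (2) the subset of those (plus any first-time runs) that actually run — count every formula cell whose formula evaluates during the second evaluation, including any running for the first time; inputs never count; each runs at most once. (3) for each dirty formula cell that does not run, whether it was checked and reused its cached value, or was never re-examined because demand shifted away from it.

First demand of the output computes:
  D5 = -(-2) = 2
  F3 = 2 + -2 = 0
  A7 = IF(B9=0: B9=-9 -> else branch F3) = 0
  G8 = IF(A12=0: A12=4 -> else branch D5) = 2
  A9 = MIN(0, 2) = 0

After the edit, cleaning proceeds:
  C12: had never run; runs now, result 2.
  G8: a read changed (A12 4->0) — executes, giving 2 — identical to its old value.
  A9: dirty, but its reads are unchanged (A7 unchanged, G8 unchanged); cached 0 stands.

Note the branch switch — C12 had no cache and runs now for the first time.

The edit dirties: A9, G8.
2 formula cells run: C12, G8.
Cache hits after checking: A9.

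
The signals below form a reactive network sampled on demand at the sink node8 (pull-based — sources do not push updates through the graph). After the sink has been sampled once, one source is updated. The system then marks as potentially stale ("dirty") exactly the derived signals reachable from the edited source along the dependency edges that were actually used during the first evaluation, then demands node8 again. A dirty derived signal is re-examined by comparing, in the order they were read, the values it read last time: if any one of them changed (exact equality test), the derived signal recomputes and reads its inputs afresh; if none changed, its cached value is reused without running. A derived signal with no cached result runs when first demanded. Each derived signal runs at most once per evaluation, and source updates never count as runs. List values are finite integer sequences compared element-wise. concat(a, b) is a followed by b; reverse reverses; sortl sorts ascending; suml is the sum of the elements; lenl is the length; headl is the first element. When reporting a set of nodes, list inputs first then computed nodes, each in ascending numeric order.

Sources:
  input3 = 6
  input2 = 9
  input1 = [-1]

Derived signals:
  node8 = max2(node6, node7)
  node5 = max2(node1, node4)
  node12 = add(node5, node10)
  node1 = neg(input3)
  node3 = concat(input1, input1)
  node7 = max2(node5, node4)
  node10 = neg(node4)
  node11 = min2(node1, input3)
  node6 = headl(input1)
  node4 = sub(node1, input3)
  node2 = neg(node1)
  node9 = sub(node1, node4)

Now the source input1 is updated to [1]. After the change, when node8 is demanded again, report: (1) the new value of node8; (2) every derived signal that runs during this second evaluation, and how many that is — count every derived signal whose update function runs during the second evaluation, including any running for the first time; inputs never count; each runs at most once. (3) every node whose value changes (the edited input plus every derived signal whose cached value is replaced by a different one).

Initial pass — values computed on the first demand:
  node1 = neg(6) = -6
  node4 = sub(-6, 6) = -12
  node5 = max2(-6, -12) = -6
  node6 = headl([-1]) = -1
  node7 = max2(-6, -12) = -6
  node8 = max2(-1, -6) = -1

Second demand — change propagation:
  node6: re-runs because input1 [-1]->[1]; new result 1.
  node8: re-runs because node6 -1->1; new result 1.

node8 now evaluates to 1.
Run set: node6, node8 (2 run).
Changed values: input1, node6, node8.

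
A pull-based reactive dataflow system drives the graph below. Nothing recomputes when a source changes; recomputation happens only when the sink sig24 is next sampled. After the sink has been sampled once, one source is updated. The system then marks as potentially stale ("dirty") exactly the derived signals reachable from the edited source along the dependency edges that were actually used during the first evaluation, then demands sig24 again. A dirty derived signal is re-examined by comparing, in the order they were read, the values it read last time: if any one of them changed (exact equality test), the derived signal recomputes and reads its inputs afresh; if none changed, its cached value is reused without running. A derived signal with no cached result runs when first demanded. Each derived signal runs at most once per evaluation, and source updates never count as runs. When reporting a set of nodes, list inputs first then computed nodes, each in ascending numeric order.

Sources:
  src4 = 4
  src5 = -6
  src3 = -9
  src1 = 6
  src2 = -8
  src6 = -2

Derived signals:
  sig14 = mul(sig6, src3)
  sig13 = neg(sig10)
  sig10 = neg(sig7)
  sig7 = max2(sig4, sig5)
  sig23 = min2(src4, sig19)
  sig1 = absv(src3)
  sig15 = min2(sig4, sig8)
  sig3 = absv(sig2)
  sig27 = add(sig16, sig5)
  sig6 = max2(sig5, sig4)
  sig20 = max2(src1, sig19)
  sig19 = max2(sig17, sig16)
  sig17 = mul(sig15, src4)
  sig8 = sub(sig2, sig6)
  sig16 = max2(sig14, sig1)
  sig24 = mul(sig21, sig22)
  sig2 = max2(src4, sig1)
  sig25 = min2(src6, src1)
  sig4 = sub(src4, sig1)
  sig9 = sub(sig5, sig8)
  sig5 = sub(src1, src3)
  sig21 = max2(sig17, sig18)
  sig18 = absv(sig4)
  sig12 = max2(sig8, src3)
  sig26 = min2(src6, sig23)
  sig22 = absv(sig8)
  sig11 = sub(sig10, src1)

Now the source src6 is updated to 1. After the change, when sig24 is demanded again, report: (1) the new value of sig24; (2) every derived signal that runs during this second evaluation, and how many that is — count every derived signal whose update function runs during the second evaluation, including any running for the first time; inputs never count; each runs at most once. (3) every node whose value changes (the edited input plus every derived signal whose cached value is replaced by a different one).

New value of sig24: 30.
Derived signals that run: none — 0 in total.
Values that change: src6.
Key observation: src6 is never demanded by the output, so the edit triggers no recomputation at all.

First evaluation (everything demanded from the output):
  sig1 = absv(-9) = 9
  sig2 = max2(4, 9) = 9
  sig4 = sub(4, 9) = -5
  sig5 = sub(6, -9) = 15
  sig6 = max2(15, -5) = 15
  sig8 = sub(9, 15) = -6
  sig15 = min2(-5, -6) = -6
  sig17 = mul(-6, 4) = -24
  sig18 = absv(-5) = 5
  sig21 = max2(-24, 5) = 5
  sig22 = absv(-6) = 6
  sig24 = mul(5, 6) = 30

Propagation after the edit:
  src6 feeds no computation that the output demands — nothing is marked dirty and nothing runs.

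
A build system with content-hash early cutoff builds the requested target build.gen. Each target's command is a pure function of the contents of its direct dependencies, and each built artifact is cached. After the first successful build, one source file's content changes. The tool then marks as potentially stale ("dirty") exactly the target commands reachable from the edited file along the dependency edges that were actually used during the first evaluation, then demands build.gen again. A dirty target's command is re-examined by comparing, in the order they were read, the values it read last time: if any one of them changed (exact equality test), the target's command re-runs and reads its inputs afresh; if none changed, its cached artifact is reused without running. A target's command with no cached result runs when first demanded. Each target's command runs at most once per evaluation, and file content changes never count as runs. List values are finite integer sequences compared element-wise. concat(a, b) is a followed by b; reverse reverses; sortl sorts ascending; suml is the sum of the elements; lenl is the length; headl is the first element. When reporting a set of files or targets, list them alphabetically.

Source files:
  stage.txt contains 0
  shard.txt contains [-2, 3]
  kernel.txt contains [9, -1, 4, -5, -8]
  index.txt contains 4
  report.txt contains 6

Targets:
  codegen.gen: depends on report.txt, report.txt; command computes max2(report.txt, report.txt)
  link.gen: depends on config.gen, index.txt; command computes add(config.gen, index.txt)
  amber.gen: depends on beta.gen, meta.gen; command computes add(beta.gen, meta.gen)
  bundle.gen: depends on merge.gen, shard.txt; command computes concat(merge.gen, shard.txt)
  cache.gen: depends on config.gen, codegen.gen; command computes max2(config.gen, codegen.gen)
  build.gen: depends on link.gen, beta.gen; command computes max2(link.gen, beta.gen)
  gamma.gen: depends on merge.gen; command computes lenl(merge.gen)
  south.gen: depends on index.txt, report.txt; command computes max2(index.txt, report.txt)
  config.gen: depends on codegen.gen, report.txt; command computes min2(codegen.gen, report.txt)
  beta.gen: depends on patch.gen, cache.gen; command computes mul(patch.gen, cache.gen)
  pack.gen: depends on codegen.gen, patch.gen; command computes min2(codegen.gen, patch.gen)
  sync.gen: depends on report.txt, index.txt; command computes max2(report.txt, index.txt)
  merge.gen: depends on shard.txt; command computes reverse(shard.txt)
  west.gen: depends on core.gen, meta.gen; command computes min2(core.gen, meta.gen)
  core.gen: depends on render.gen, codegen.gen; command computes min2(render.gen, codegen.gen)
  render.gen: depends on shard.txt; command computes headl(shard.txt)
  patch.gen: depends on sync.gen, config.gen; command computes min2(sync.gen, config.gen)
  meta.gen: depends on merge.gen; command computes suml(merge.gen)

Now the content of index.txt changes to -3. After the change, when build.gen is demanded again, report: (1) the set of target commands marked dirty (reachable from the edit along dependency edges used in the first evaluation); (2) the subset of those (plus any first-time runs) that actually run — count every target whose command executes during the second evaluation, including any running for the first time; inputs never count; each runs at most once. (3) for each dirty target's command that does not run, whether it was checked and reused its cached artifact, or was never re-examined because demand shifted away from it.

Marked dirty: beta.gen, build.gen, link.gen, patch.gen, sync.gen.
Target commands that run: build.gen, link.gen, sync.gen — 3 in total.
Checked but reused from cache: beta.gen, patch.gen.
Key observation: the cutoff stops propagation at patch.gen — its inputs' values are unchanged, so it reuses its cache.

First evaluation (everything demanded from the output):
  codegen.gen = max2(6, 6) = 6
  config.gen = min2(6, 6) = 6
  cache.gen = max2(6, 6) = 6
  link.gen = add(6, 4) = 10
  sync.gen = max2(6, 4) = 6
  patch.gen = min2(6, 6) = 6
  beta.gen = mul(6, 6) = 36
  build.gen = max2(10, 36) = 36

Propagation after the edit:
  link.gen: runs — index.txt 4->-3; result 3.
  sync.gen: runs — index.txt 4->-3; result 6 (same value as before).
  patch.gen: checked — values it read are unchanged (sync.gen unchanged, config.gen unchanged); reused cached 6 without running.
  beta.gen: checked — values it read are unchanged (patch.gen unchanged, cache.gen unchanged); reused cached 36 without running.
  build.gen: runs — link.gen 10->3; result 36 (same value as before).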